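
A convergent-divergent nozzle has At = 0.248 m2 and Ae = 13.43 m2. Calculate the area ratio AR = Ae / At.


AR = 13.43 / 0.248 = 54.2

54.2


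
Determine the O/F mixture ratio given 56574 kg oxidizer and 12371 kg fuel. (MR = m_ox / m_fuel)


MR = 56574 / 12371 = 4.57

4.57


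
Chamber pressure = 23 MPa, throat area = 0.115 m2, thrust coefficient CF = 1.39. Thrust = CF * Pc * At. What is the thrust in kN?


F = 1.39 * 23e6 * 0.115 = 3.6766e+06 N = 3676.6 kN

3676.6 kN


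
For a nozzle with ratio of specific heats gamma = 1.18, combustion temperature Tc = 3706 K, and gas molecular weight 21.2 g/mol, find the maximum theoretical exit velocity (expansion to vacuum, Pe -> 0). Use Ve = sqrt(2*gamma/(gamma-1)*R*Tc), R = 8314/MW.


R = 8314 / 21.2 = 392.17 J/(kg.K)
Ve = sqrt(2 * 1.18 / (1.18 - 1) * 392.17 * 3706) = 4365 m/s

4365 m/s


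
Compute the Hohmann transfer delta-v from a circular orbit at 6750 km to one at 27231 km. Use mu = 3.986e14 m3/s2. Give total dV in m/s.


V1 = sqrt(mu/r1) = 7684.52 m/s
dV1 = V1*(sqrt(2*r2/(r1+r2)) - 1) = 2043.97 m/s
V2 = sqrt(mu/r2) = 3825.93 m/s
dV2 = V2*(1 - sqrt(2*r1/(r1+r2))) = 1414.44 m/s
Total dV = 3458 m/s

3458 m/s


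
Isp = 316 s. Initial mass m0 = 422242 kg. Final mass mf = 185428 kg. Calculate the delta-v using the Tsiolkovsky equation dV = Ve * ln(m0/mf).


Ve = 316 * 9.81 = 3099.96 m/s
dV = 3099.96 * ln(422242/185428) = 2551 m/s

2551 m/s


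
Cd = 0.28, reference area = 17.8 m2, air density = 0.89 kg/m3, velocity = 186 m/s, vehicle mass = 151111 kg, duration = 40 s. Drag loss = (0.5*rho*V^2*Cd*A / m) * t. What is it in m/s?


D = 0.5 * 0.89 * 186^2 * 0.28 * 17.8 = 76729.78 N
a = 76729.78 / 151111 = 0.5078 m/s2
dV = 0.5078 * 40 = 20.3 m/s

20.3 m/s


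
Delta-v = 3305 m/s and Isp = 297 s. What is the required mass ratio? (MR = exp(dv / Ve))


Ve = 297 * 9.81 = 2913.57 m/s
MR = exp(3305 / 2913.57) = 3.109

3.109


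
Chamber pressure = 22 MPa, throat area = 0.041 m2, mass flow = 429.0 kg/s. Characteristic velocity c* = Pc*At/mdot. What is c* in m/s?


c* = 22e6 * 0.041 / 429.0 = 2103 m/s

2103 m/s


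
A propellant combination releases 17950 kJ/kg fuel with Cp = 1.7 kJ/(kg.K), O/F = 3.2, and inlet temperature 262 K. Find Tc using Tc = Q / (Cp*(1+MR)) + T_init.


Tc = 17950 / (1.7 * (1 + 3.2)) + 262 = 2776 K

2776 K


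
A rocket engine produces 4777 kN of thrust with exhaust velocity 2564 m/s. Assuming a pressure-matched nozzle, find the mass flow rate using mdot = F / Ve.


mdot = F / Ve = 4777000 / 2564 = 1863.1 kg/s

1863.1 kg/s


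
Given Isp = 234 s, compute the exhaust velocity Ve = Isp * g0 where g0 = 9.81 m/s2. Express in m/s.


Ve = Isp * g0 = 234 * 9.81 = 2295.5 m/s

2295.5 m/s


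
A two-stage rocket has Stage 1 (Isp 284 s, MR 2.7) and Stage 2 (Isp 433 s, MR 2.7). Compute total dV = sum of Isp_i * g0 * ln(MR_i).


dV1 = 284 * 9.81 * ln(2.7) = 2767.2 m/s
dV2 = 433 * 9.81 * ln(2.7) = 4219.1 m/s
Total dV = 2767.2 + 4219.1 = 6986.3 m/s ~ 6986 m/s

6986 m/s


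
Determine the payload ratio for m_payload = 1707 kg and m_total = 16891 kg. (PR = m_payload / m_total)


PR = 1707 / 16891 = 0.1011

0.1011


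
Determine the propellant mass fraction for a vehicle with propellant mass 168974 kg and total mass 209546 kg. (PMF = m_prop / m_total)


PMF = 168974 / 209546 = 0.806

0.806


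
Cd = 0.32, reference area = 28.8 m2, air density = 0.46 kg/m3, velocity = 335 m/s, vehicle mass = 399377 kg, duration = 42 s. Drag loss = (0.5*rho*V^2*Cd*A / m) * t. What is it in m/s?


D = 0.5 * 0.46 * 335^2 * 0.32 * 28.8 = 237881.09 N
a = 237881.09 / 399377 = 0.5956 m/s2
dV = 0.5956 * 42 = 25.0 m/s

25.0 m/s


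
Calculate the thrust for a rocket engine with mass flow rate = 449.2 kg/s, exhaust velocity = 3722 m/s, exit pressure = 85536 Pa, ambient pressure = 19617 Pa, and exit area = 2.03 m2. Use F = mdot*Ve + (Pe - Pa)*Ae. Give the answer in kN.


F = 449.2 * 3722 + (85536 - 19617) * 2.03 = 1.8057e+06 N = 1805.7 kN

1805.7 kN


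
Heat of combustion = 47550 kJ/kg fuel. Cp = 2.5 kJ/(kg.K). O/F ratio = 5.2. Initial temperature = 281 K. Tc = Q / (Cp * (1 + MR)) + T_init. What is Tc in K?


Tc = 47550 / (2.5 * (1 + 5.2)) + 281 = 3349 K

3349 K


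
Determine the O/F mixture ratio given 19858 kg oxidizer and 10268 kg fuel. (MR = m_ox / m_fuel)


MR = 19858 / 10268 = 1.93

1.93


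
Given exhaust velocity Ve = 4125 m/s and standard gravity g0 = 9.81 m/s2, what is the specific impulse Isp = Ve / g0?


Isp = Ve / g0 = 4125 / 9.81 = 420.5 s

420.5 s


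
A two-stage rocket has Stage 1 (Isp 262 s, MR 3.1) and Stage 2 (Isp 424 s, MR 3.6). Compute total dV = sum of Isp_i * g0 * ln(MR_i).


dV1 = 262 * 9.81 * ln(3.1) = 2908.0 m/s
dV2 = 424 * 9.81 * ln(3.6) = 5328.0 m/s
Total dV = 2908.0 + 5328.0 = 8236.0 m/s ~ 8236 m/s

8236 m/s


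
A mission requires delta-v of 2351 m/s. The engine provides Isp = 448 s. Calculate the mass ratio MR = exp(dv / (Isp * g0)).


Ve = 448 * 9.81 = 4394.88 m/s
MR = exp(2351 / 4394.88) = 1.707

1.707


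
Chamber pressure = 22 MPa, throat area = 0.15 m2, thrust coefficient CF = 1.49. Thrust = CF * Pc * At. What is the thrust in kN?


F = 1.49 * 22e6 * 0.15 = 4.9170e+06 N = 4917.0 kN

4917.0 kN


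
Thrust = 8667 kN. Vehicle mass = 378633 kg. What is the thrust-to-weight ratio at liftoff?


TWR = 8667000 / (378633 * 9.81) = 2.33

2.33


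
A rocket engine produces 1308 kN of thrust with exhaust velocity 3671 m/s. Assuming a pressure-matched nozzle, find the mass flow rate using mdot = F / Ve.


mdot = F / Ve = 1308000 / 3671 = 356.3 kg/s

356.3 kg/s


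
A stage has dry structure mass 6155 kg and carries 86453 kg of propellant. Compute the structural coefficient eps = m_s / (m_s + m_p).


eps = 6155 / (6155 + 86453) = 0.0665

0.0665


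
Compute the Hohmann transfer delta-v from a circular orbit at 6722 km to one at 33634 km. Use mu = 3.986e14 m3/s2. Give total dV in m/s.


V1 = sqrt(mu/r1) = 7700.51 m/s
dV1 = V1*(sqrt(2*r2/(r1+r2)) - 1) = 2241.4 m/s
V2 = sqrt(mu/r2) = 3442.54 m/s
dV2 = V2*(1 - sqrt(2*r1/(r1+r2))) = 1455.58 m/s
Total dV = 3697 m/s

3697 m/s


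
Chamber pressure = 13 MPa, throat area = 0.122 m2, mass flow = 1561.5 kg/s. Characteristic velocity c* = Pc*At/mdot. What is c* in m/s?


c* = 13e6 * 0.122 / 1561.5 = 1016 m/s

1016 m/s


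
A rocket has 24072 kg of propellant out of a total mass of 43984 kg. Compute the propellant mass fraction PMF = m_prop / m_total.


PMF = 24072 / 43984 = 0.547

0.547


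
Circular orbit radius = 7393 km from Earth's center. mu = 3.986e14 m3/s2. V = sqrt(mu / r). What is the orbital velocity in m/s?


V = sqrt(3.986e14 / 7393000) = 7343 m/s

7343 m/s


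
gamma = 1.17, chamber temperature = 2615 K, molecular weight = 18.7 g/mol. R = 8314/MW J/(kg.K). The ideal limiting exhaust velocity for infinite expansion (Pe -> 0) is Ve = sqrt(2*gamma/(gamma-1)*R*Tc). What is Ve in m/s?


R = 8314 / 18.7 = 444.6 J/(kg.K)
Ve = sqrt(2 * 1.17 / (1.17 - 1) * 444.6 * 2615) = 4000 m/s

4000 m/s


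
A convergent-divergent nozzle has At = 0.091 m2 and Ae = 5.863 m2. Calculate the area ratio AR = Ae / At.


AR = 5.863 / 0.091 = 64.4

64.4


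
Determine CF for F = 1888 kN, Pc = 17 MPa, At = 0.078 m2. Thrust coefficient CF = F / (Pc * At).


CF = 1888000 / (17e6 * 0.078) = 1.42

1.42


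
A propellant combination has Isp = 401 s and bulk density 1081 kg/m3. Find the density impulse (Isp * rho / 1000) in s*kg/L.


rho*Isp = 401 * 1081 / 1000 = 433 s*kg/L

433 s*kg/L


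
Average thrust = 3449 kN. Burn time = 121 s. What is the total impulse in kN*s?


It = 3449 * 121 = 417329 kN*s

417329 kN*s


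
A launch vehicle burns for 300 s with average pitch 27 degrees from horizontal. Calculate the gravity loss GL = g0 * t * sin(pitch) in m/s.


GL = 9.81 * 300 * sin(27 deg) = 1336 m/s

1336 m/s


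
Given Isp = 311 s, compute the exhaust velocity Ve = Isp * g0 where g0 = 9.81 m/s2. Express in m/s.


Ve = Isp * g0 = 311 * 9.81 = 3050.9 m/s

3050.9 m/s


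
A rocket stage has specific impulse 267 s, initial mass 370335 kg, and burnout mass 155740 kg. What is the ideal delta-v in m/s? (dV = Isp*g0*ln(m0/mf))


Ve = 267 * 9.81 = 2619.27 m/s
dV = 2619.27 * ln(370335/155740) = 2269 m/s

2269 m/s


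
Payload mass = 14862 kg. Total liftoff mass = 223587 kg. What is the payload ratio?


PR = 14862 / 223587 = 0.0665

0.0665


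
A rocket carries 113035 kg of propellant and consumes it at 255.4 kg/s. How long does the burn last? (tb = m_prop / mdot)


tb = 113035 / 255.4 = 442.6 s

442.6 s


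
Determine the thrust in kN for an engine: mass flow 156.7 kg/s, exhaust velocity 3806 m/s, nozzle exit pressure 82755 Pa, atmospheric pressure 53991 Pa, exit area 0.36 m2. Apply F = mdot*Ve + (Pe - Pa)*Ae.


F = 156.7 * 3806 + (82755 - 53991) * 0.36 = 606755.0 N = 606.8 kN

606.8 kN


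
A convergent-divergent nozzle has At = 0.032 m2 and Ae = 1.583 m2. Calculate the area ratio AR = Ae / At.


AR = 1.583 / 0.032 = 49.5

49.5


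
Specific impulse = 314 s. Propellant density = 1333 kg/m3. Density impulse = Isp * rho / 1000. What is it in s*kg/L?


rho*Isp = 314 * 1333 / 1000 = 419 s*kg/L

419 s*kg/L


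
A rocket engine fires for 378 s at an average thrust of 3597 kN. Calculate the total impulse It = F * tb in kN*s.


It = 3597 * 378 = 1359666 kN*s

1359666 kN*s


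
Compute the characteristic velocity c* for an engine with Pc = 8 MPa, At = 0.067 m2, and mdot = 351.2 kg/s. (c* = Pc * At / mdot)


c* = 8e6 * 0.067 / 351.2 = 1526 m/s

1526 m/s


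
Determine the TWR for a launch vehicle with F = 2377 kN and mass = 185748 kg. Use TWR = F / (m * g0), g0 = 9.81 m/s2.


TWR = 2377000 / (185748 * 9.81) = 1.3

1.3


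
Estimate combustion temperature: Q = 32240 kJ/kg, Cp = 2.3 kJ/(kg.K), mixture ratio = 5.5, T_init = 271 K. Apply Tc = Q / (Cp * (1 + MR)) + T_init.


Tc = 32240 / (2.3 * (1 + 5.5)) + 271 = 2428 K

2428 K


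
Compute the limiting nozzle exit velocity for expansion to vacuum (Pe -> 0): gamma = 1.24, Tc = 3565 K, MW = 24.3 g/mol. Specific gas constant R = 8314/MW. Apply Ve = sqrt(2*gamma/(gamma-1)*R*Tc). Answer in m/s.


R = 8314 / 24.3 = 342.14 J/(kg.K)
Ve = sqrt(2 * 1.24 / (1.24 - 1) * 342.14 * 3565) = 3550 m/s

3550 m/s


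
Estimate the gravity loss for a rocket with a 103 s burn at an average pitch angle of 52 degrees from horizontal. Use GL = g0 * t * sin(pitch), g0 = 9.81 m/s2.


GL = 9.81 * 103 * sin(52 deg) = 796 m/s

796 m/s


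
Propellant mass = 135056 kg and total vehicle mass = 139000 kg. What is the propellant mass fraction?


PMF = 135056 / 139000 = 0.972

0.972


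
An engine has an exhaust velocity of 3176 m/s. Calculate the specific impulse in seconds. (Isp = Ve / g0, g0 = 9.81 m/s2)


Isp = Ve / g0 = 3176 / 9.81 = 323.8 s

323.8 s


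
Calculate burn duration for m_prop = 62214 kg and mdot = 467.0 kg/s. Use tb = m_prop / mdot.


tb = 62214 / 467.0 = 133.2 s

133.2 s


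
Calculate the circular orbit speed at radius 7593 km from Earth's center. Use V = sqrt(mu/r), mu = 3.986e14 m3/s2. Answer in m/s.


V = sqrt(3.986e14 / 7593000) = 7245 m/s

7245 m/s


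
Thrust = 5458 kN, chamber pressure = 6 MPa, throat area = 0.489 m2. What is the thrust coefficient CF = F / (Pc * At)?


CF = 5458000 / (6e6 * 0.489) = 1.86

1.86


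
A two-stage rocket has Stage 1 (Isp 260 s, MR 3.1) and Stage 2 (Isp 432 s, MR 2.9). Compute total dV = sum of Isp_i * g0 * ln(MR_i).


dV1 = 260 * 9.81 * ln(3.1) = 2885.8 m/s
dV2 = 432 * 9.81 * ln(2.9) = 4512.2 m/s
Total dV = 2885.8 + 4512.2 = 7398.0 m/s ~ 7398 m/s

7398 m/s


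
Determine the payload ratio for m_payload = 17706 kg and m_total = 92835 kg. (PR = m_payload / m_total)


PR = 17706 / 92835 = 0.1907

0.1907


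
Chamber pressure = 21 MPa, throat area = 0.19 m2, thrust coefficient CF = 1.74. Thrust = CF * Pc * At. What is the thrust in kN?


F = 1.74 * 21e6 * 0.19 = 6.9426e+06 N = 6942.6 kN

6942.6 kN


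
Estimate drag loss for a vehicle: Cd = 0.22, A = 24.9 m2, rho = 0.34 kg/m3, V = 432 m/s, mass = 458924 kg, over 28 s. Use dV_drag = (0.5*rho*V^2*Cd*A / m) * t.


D = 0.5 * 0.34 * 432^2 * 0.22 * 24.9 = 173795.47 N
a = 173795.47 / 458924 = 0.3787 m/s2
dV = 0.3787 * 28 = 10.6 m/s

10.6 m/s


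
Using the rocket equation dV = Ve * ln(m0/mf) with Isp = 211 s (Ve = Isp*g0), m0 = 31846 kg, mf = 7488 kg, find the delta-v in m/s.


Ve = 211 * 9.81 = 2069.91 m/s
dV = 2069.91 * ln(31846/7488) = 2996 m/s

2996 m/s


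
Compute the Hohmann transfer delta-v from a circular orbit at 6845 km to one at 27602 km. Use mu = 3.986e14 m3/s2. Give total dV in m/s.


V1 = sqrt(mu/r1) = 7631.01 m/s
dV1 = V1*(sqrt(2*r2/(r1+r2)) - 1) = 2029.31 m/s
V2 = sqrt(mu/r2) = 3800.13 m/s
dV2 = V2*(1 - sqrt(2*r1/(r1+r2))) = 1404.47 m/s
Total dV = 3434 m/s

3434 m/s


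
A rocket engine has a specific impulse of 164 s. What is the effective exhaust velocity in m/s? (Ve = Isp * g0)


Ve = Isp * g0 = 164 * 9.81 = 1608.8 m/s

1608.8 m/s


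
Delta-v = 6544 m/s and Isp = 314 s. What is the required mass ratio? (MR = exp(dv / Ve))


Ve = 314 * 9.81 = 3080.34 m/s
MR = exp(6544 / 3080.34) = 8.368

8.368


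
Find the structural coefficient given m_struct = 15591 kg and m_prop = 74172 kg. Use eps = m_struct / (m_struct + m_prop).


eps = 15591 / (15591 + 74172) = 0.1737

0.1737


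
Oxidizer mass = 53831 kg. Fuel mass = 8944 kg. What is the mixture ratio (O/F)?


MR = 53831 / 8944 = 6.02

6.02


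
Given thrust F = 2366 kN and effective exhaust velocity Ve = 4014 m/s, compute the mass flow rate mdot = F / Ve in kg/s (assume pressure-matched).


mdot = F / Ve = 2366000 / 4014 = 589.4 kg/s

589.4 kg/s


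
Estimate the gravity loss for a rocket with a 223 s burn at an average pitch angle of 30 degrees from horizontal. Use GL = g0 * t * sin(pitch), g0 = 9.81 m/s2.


GL = 9.81 * 223 * sin(30 deg) = 1094 m/s

1094 m/s


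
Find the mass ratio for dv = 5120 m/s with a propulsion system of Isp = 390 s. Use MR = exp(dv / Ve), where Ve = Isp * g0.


Ve = 390 * 9.81 = 3825.9 m/s
MR = exp(5120 / 3825.9) = 3.812

3.812


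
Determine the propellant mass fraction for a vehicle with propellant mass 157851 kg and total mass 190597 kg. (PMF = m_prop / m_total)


PMF = 157851 / 190597 = 0.828

0.828


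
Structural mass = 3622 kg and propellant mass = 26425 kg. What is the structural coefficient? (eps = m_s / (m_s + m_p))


eps = 3622 / (3622 + 26425) = 0.1205

0.1205


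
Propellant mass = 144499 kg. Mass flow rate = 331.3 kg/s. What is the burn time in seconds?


tb = 144499 / 331.3 = 436.2 s

436.2 s


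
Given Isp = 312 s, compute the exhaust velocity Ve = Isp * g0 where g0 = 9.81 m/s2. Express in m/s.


Ve = Isp * g0 = 312 * 9.81 = 3060.7 m/s

3060.7 m/s


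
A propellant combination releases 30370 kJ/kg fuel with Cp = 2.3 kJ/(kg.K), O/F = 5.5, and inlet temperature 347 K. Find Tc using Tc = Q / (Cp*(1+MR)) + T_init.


Tc = 30370 / (2.3 * (1 + 5.5)) + 347 = 2378 K

2378 K


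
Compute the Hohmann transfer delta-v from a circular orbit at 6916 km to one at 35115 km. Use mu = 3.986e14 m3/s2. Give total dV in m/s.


V1 = sqrt(mu/r1) = 7591.74 m/s
dV1 = V1*(sqrt(2*r2/(r1+r2)) - 1) = 2221.62 m/s
V2 = sqrt(mu/r2) = 3369.17 m/s
dV2 = V2*(1 - sqrt(2*r1/(r1+r2))) = 1436.4 m/s
Total dV = 3658 m/s

3658 m/s


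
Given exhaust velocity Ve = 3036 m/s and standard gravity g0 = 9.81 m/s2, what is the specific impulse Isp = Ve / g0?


Isp = Ve / g0 = 3036 / 9.81 = 309.5 s

309.5 s


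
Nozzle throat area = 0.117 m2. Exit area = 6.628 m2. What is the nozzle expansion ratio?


AR = 6.628 / 0.117 = 56.6

56.6


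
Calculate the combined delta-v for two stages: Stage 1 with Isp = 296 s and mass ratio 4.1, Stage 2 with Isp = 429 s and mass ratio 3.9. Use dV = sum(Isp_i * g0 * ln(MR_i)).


dV1 = 296 * 9.81 * ln(4.1) = 4097.2 m/s
dV2 = 429 * 9.81 * ln(3.9) = 5727.7 m/s
Total dV = 4097.2 + 5727.7 = 9824.9 m/s ~ 9825 m/s

9825 m/s


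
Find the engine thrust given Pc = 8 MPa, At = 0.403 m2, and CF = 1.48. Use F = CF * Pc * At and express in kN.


F = 1.48 * 8e6 * 0.403 = 4.7715e+06 N = 4771.5 kN

4771.5 kN


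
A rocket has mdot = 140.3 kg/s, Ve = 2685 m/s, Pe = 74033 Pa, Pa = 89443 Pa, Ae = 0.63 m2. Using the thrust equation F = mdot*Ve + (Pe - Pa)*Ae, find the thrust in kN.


F = 140.3 * 2685 + (74033 - 89443) * 0.63 = 366997.0 N = 367.0 kN

367.0 kN


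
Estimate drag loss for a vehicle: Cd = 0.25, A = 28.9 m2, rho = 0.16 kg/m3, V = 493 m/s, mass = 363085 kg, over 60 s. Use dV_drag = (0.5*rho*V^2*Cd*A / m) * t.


D = 0.5 * 0.16 * 493^2 * 0.25 * 28.9 = 140482.32 N
a = 140482.32 / 363085 = 0.3869 m/s2
dV = 0.3869 * 60 = 23.2 m/s

23.2 m/s


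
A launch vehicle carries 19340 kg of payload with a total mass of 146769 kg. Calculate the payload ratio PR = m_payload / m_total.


PR = 19340 / 146769 = 0.1318

0.1318


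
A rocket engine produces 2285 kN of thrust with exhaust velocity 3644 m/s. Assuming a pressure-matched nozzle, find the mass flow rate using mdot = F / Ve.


mdot = F / Ve = 2285000 / 3644 = 627.1 kg/s

627.1 kg/s


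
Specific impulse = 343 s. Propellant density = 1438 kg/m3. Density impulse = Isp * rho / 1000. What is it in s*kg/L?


rho*Isp = 343 * 1438 / 1000 = 493 s*kg/L

493 s*kg/L


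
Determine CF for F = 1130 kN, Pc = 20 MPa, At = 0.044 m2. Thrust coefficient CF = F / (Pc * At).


CF = 1130000 / (20e6 * 0.044) = 1.28

1.28


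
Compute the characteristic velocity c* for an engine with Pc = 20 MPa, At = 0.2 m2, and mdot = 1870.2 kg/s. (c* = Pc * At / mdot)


c* = 20e6 * 0.2 / 1870.2 = 2139 m/s

2139 m/s


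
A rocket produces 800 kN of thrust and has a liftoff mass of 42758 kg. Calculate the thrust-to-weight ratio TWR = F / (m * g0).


TWR = 800000 / (42758 * 9.81) = 1.91

1.91


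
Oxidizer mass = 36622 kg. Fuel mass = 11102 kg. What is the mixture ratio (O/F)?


MR = 36622 / 11102 = 3.3

3.3


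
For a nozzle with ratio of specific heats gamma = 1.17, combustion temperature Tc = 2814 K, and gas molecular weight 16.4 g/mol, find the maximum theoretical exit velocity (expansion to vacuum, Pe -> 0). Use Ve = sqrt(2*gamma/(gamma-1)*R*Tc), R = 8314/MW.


R = 8314 / 16.4 = 506.95 J/(kg.K)
Ve = sqrt(2 * 1.17 / (1.17 - 1) * 506.95 * 2814) = 4431 m/s

4431 m/s


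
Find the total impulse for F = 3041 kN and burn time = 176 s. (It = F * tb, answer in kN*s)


It = 3041 * 176 = 535216 kN*s

535216 kN*s


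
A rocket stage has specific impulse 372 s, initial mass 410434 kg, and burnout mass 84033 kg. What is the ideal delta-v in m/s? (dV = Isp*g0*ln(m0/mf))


Ve = 372 * 9.81 = 3649.32 m/s
dV = 3649.32 * ln(410434/84033) = 5788 m/s

5788 m/s


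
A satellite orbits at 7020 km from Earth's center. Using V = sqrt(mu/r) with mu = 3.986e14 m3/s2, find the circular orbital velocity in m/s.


V = sqrt(3.986e14 / 7020000) = 7535 m/s

7535 m/s


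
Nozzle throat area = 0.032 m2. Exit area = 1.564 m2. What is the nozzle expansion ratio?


AR = 1.564 / 0.032 = 48.9

48.9


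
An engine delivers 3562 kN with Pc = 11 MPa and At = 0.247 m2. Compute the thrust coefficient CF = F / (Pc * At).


CF = 3562000 / (11e6 * 0.247) = 1.31

1.31


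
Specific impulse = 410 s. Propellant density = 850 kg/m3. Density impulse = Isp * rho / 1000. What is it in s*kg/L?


rho*Isp = 410 * 850 / 1000 = 348 s*kg/L

348 s*kg/L


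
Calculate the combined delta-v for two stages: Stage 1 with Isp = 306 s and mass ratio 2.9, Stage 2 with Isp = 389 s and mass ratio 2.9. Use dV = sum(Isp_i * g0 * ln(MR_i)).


dV1 = 306 * 9.81 * ln(2.9) = 3196.1 m/s
dV2 = 389 * 9.81 * ln(2.9) = 4063.0 m/s
Total dV = 3196.1 + 4063.0 = 7259.1 m/s ~ 7259 m/s

7259 m/s


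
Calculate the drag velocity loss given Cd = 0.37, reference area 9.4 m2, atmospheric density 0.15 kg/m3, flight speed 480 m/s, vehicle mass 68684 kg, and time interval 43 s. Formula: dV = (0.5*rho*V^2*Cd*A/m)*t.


D = 0.5 * 0.15 * 480^2 * 0.37 * 9.4 = 60099.84 N
a = 60099.84 / 68684 = 0.875 m/s2
dV = 0.875 * 43 = 37.6 m/s

37.6 m/s


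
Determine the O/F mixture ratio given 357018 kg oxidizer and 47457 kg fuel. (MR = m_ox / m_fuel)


MR = 357018 / 47457 = 7.52

7.52


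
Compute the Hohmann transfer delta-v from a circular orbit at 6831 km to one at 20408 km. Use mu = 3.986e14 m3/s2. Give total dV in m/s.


V1 = sqrt(mu/r1) = 7638.82 m/s
dV1 = V1*(sqrt(2*r2/(r1+r2)) - 1) = 1711.92 m/s
V2 = sqrt(mu/r2) = 4419.45 m/s
dV2 = V2*(1 - sqrt(2*r1/(r1+r2))) = 1289.56 m/s
Total dV = 3001 m/s

3001 m/s


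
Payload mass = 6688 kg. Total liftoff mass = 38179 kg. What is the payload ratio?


PR = 6688 / 38179 = 0.1752

0.1752


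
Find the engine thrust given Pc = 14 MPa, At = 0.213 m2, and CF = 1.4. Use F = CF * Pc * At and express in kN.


F = 1.4 * 14e6 * 0.213 = 4.1748e+06 N = 4174.8 kN

4174.8 kN


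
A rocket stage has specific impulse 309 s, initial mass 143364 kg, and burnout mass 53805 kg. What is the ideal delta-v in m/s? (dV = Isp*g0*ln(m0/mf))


Ve = 309 * 9.81 = 3031.29 m/s
dV = 3031.29 * ln(143364/53805) = 2971 m/s

2971 m/s


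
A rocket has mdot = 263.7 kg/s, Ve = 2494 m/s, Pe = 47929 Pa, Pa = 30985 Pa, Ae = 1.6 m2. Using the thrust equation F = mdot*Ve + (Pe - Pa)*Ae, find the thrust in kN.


F = 263.7 * 2494 + (47929 - 30985) * 1.6 = 684778.0 N = 684.8 kN

684.8 kN


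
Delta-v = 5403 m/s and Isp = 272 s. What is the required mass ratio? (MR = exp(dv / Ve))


Ve = 272 * 9.81 = 2668.32 m/s
MR = exp(5403 / 2668.32) = 7.575

7.575


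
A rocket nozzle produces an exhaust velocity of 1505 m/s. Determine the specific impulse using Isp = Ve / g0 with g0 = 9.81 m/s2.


Isp = Ve / g0 = 1505 / 9.81 = 153.4 s

153.4 s


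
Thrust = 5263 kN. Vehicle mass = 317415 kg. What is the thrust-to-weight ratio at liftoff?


TWR = 5263000 / (317415 * 9.81) = 1.69

1.69


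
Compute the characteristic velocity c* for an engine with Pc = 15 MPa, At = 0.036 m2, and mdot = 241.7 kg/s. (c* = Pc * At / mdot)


c* = 15e6 * 0.036 / 241.7 = 2234 m/s

2234 m/s


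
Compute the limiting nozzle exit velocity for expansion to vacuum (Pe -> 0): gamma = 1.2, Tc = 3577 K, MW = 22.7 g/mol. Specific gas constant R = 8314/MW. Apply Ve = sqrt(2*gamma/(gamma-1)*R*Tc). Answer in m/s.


R = 8314 / 22.7 = 366.26 J/(kg.K)
Ve = sqrt(2 * 1.2 / (1.2 - 1) * 366.26 * 3577) = 3965 m/s

3965 m/s


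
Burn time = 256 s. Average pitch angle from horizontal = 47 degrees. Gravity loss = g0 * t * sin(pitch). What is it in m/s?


GL = 9.81 * 256 * sin(47 deg) = 1837 m/s

1837 m/s


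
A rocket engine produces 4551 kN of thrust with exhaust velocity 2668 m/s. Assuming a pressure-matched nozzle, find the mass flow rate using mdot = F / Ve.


mdot = F / Ve = 4551000 / 2668 = 1705.8 kg/s

1705.8 kg/s


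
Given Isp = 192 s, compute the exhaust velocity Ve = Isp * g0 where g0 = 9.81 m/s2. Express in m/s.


Ve = Isp * g0 = 192 * 9.81 = 1883.5 m/s

1883.5 m/s


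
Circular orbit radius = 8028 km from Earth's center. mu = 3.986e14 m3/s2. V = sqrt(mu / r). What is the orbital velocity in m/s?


V = sqrt(3.986e14 / 8028000) = 7046 m/s

7046 m/s


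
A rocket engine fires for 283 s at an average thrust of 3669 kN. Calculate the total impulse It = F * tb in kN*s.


It = 3669 * 283 = 1038327 kN*s

1038327 kN*s


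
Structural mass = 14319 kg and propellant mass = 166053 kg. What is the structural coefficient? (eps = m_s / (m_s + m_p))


eps = 14319 / (14319 + 166053) = 0.0794

0.0794


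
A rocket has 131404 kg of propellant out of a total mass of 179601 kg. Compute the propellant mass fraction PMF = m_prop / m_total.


PMF = 131404 / 179601 = 0.732

0.732


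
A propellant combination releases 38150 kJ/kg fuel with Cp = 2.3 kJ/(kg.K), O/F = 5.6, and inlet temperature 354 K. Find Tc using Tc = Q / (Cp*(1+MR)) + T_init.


Tc = 38150 / (2.3 * (1 + 5.6)) + 354 = 2867 K

2867 K


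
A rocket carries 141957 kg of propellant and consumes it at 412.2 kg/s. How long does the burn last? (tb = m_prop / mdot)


tb = 141957 / 412.2 = 344.4 s

344.4 s


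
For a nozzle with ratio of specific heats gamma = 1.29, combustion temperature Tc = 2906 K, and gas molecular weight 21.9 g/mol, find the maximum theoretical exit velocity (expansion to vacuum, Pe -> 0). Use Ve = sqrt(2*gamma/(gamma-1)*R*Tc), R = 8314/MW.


R = 8314 / 21.9 = 379.63 J/(kg.K)
Ve = sqrt(2 * 1.29 / (1.29 - 1) * 379.63 * 2906) = 3133 m/s

3133 m/s


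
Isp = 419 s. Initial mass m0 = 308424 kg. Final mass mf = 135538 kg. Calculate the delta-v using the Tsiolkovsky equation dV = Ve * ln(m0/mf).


Ve = 419 * 9.81 = 4110.39 m/s
dV = 4110.39 * ln(308424/135538) = 3380 m/s

3380 m/s


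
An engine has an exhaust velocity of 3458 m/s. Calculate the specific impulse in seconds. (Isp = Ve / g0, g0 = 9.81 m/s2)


Isp = Ve / g0 = 3458 / 9.81 = 352.5 s

352.5 s


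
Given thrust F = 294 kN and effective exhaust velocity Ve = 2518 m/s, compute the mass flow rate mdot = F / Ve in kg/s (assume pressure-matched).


mdot = F / Ve = 294000 / 2518 = 116.8 kg/s

116.8 kg/s


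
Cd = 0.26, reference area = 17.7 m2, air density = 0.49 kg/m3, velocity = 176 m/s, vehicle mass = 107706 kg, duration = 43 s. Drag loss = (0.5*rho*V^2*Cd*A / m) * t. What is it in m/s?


D = 0.5 * 0.49 * 176^2 * 0.26 * 17.7 = 34925.13 N
a = 34925.13 / 107706 = 0.3243 m/s2
dV = 0.3243 * 43 = 13.9 m/s

13.9 m/s


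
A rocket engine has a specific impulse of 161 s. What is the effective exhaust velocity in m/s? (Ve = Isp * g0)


Ve = Isp * g0 = 161 * 9.81 = 1579.4 m/s

1579.4 m/s


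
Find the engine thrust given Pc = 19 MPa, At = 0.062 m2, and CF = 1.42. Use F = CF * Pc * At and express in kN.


F = 1.42 * 19e6 * 0.062 = 1.6728e+06 N = 1672.8 kN

1672.8 kN


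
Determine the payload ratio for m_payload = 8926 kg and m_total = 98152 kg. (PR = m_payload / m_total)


PR = 8926 / 98152 = 0.0909

0.0909


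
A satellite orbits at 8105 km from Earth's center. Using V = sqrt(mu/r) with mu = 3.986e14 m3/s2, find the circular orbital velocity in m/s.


V = sqrt(3.986e14 / 8105000) = 7013 m/s

7013 m/s


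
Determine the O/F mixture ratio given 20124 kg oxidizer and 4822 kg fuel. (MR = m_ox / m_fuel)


MR = 20124 / 4822 = 4.17

4.17


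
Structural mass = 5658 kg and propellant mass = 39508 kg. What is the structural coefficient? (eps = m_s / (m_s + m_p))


eps = 5658 / (5658 + 39508) = 0.1253

0.1253


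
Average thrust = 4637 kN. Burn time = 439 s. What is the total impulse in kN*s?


It = 4637 * 439 = 2035643 kN*s

2035643 kN*s


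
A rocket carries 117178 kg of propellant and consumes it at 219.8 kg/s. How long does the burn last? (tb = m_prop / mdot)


tb = 117178 / 219.8 = 533.1 s

533.1 s


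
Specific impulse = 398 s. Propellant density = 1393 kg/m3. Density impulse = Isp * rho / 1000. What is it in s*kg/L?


rho*Isp = 398 * 1393 / 1000 = 554 s*kg/L

554 s*kg/L


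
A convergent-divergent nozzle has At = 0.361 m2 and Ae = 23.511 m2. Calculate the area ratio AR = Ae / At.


AR = 23.511 / 0.361 = 65.1

65.1


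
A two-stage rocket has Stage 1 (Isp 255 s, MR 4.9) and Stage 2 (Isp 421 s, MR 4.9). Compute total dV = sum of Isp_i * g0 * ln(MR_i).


dV1 = 255 * 9.81 * ln(4.9) = 3975.6 m/s
dV2 = 421 * 9.81 * ln(4.9) = 6563.6 m/s
Total dV = 3975.6 + 6563.6 = 10539.2 m/s ~ 10539 m/s

10539 m/s


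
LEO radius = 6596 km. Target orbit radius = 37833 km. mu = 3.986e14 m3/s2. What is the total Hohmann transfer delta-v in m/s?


V1 = sqrt(mu/r1) = 7773.71 m/s
dV1 = V1*(sqrt(2*r2/(r1+r2)) - 1) = 2371.14 m/s
V2 = sqrt(mu/r2) = 3245.89 m/s
dV2 = V2*(1 - sqrt(2*r1/(r1+r2))) = 1477.18 m/s
Total dV = 3848 m/s

3848 m/s


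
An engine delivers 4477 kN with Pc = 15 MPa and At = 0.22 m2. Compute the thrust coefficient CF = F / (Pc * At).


CF = 4477000 / (15e6 * 0.22) = 1.36

1.36


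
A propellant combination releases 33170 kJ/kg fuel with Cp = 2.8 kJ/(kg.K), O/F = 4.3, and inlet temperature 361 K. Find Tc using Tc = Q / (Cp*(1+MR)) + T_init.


Tc = 33170 / (2.8 * (1 + 4.3)) + 361 = 2596 K

2596 K


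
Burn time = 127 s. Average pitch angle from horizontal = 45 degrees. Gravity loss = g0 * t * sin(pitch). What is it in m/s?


GL = 9.81 * 127 * sin(45 deg) = 881 m/s

881 m/s


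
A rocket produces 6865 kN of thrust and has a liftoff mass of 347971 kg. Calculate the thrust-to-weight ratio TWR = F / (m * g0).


TWR = 6865000 / (347971 * 9.81) = 2.01

2.01


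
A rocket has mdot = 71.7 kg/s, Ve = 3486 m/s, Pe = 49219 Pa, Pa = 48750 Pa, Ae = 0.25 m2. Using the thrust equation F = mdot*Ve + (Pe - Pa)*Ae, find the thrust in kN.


F = 71.7 * 3486 + (49219 - 48750) * 0.25 = 250063.0 N = 250.1 kN

250.1 kN


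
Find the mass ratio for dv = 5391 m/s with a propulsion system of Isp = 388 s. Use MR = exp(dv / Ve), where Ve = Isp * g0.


Ve = 388 * 9.81 = 3806.28 m/s
MR = exp(5391 / 3806.28) = 4.122

4.122


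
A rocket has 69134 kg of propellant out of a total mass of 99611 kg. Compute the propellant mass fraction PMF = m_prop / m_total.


PMF = 69134 / 99611 = 0.694

0.694


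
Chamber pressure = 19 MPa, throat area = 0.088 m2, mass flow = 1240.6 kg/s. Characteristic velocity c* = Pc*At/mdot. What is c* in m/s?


c* = 19e6 * 0.088 / 1240.6 = 1348 m/s

1348 m/s


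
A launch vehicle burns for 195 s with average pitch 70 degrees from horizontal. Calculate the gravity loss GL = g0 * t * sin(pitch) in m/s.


GL = 9.81 * 195 * sin(70 deg) = 1798 m/s

1798 m/s


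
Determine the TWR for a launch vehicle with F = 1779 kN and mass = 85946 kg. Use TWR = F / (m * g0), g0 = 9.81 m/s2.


TWR = 1779000 / (85946 * 9.81) = 2.11

2.11


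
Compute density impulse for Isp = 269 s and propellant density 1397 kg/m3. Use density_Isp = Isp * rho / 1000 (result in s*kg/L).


rho*Isp = 269 * 1397 / 1000 = 376 s*kg/L

376 s*kg/L


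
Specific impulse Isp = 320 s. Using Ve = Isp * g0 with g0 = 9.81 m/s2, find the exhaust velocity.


Ve = Isp * g0 = 320 * 9.81 = 3139.2 m/s

3139.2 m/s


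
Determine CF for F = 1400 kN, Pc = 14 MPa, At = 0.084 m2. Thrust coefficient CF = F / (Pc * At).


CF = 1400000 / (14e6 * 0.084) = 1.19

1.19


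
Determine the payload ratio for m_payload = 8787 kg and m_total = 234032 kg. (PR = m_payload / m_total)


PR = 8787 / 234032 = 0.0375

0.0375


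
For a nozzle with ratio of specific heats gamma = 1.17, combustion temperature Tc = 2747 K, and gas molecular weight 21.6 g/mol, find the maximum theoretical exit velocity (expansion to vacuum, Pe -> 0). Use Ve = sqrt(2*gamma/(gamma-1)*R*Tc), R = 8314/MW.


R = 8314 / 21.6 = 384.91 J/(kg.K)
Ve = sqrt(2 * 1.17 / (1.17 - 1) * 384.91 * 2747) = 3815 m/s

3815 m/s


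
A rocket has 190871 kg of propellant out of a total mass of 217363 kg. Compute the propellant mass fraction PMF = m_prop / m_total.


PMF = 190871 / 217363 = 0.878

0.878


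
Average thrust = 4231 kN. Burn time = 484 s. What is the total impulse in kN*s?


It = 4231 * 484 = 2047804 kN*s

2047804 kN*s


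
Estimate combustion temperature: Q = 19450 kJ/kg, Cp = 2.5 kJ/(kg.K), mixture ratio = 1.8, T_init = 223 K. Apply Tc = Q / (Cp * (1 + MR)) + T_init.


Tc = 19450 / (2.5 * (1 + 1.8)) + 223 = 3002 K

3002 K


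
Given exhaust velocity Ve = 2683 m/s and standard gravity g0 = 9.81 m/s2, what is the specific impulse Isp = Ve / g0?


Isp = Ve / g0 = 2683 / 9.81 = 273.5 s

273.5 s


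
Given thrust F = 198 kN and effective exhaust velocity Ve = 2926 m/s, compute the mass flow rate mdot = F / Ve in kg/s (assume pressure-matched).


mdot = F / Ve = 198000 / 2926 = 67.7 kg/s

67.7 kg/s


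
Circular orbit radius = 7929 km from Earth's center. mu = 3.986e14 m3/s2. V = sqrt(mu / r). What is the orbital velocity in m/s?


V = sqrt(3.986e14 / 7929000) = 7090 m/s

7090 m/s


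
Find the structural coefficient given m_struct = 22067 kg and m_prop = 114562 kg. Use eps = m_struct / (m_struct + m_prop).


eps = 22067 / (22067 + 114562) = 0.1615

0.1615


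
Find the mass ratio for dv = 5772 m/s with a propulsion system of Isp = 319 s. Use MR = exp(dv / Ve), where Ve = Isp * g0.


Ve = 319 * 9.81 = 3129.39 m/s
MR = exp(5772 / 3129.39) = 6.325

6.325


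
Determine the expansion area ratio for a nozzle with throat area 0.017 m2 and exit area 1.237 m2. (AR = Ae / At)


AR = 1.237 / 0.017 = 72.8

72.8


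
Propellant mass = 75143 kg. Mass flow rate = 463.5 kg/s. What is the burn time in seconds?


tb = 75143 / 463.5 = 162.1 s

162.1 s


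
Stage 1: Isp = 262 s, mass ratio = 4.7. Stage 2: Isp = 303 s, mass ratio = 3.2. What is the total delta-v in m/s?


dV1 = 262 * 9.81 * ln(4.7) = 3977.6 m/s
dV2 = 303 * 9.81 * ln(3.2) = 3457.4 m/s
Total dV = 3977.6 + 3457.4 = 7435.0 m/s ~ 7435 m/s

7435 m/s


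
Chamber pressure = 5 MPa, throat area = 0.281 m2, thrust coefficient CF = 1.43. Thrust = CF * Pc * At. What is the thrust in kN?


F = 1.43 * 5e6 * 0.281 = 2.0092e+06 N = 2009.2 kN

2009.2 kN


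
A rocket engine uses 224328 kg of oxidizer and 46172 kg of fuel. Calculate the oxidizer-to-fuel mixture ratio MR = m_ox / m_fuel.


MR = 224328 / 46172 = 4.86

4.86


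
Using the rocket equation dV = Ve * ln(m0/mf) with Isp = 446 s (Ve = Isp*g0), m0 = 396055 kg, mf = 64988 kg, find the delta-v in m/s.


Ve = 446 * 9.81 = 4375.26 m/s
dV = 4375.26 * ln(396055/64988) = 7908 m/s

7908 m/s


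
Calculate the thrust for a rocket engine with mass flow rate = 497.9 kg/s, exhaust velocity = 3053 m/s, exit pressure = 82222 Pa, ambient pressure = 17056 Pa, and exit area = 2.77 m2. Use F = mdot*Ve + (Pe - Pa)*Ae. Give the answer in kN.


F = 497.9 * 3053 + (82222 - 17056) * 2.77 = 1.7006e+06 N = 1700.6 kN

1700.6 kN


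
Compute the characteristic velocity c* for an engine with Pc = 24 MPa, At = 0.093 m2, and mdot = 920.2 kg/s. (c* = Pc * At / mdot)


c* = 24e6 * 0.093 / 920.2 = 2426 m/s

2426 m/s


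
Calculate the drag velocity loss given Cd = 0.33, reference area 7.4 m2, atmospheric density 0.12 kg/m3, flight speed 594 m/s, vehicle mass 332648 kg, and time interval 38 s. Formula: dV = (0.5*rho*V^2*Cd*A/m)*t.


D = 0.5 * 0.12 * 594^2 * 0.33 * 7.4 = 51697.53 N
a = 51697.53 / 332648 = 0.1554 m/s2
dV = 0.1554 * 38 = 5.9 m/s

5.9 m/s


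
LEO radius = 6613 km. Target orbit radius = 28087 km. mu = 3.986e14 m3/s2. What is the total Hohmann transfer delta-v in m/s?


V1 = sqrt(mu/r1) = 7763.71 m/s
dV1 = V1*(sqrt(2*r2/(r1+r2)) - 1) = 2114.36 m/s
V2 = sqrt(mu/r2) = 3767.18 m/s
dV2 = V2*(1 - sqrt(2*r1/(r1+r2))) = 1441.41 m/s
Total dV = 3556 m/s

3556 m/s


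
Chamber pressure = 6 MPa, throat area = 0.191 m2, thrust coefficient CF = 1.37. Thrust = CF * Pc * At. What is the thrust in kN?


F = 1.37 * 6e6 * 0.191 = 1.5700e+06 N = 1570.0 kN

1570.0 kN


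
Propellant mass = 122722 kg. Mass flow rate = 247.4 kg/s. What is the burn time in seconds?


tb = 122722 / 247.4 = 496.0 s

496.0 s


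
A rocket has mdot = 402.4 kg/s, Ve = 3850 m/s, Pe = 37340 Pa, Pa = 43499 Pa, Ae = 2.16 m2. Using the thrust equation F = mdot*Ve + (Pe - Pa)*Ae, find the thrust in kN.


F = 402.4 * 3850 + (37340 - 43499) * 2.16 = 1.5359e+06 N = 1535.9 kN

1535.9 kN


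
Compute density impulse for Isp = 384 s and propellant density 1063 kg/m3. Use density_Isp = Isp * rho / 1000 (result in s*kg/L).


rho*Isp = 384 * 1063 / 1000 = 408 s*kg/L

408 s*kg/L


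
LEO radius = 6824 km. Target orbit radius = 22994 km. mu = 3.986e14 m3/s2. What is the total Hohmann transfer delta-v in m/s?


V1 = sqrt(mu/r1) = 7642.74 m/s
dV1 = V1*(sqrt(2*r2/(r1+r2)) - 1) = 1848.7 m/s
V2 = sqrt(mu/r2) = 4163.53 m/s
dV2 = V2*(1 - sqrt(2*r1/(r1+r2))) = 1346.72 m/s
Total dV = 3195 m/s

3195 m/s


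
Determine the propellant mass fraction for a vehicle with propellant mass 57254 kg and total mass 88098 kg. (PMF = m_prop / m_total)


PMF = 57254 / 88098 = 0.65

0.65


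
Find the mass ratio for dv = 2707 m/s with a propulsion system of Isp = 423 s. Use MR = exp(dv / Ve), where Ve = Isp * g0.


Ve = 423 * 9.81 = 4149.63 m/s
MR = exp(2707 / 4149.63) = 1.92

1.92


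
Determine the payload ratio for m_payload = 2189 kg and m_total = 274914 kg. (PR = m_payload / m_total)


PR = 2189 / 274914 = 0.008

0.008


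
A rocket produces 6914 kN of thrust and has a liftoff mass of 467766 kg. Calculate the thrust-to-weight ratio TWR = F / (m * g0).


TWR = 6914000 / (467766 * 9.81) = 1.51

1.51


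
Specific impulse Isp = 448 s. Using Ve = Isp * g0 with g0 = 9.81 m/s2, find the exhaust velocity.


Ve = Isp * g0 = 448 * 9.81 = 4394.9 m/s

4394.9 m/s


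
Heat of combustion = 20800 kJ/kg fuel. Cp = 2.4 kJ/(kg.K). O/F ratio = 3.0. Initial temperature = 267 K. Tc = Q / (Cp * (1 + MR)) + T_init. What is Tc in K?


Tc = 20800 / (2.4 * (1 + 3.0)) + 267 = 2434 K

2434 K


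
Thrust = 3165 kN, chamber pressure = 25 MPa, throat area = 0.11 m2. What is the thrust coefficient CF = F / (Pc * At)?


CF = 3165000 / (25e6 * 0.11) = 1.15

1.15


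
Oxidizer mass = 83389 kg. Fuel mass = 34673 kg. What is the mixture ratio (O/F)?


MR = 83389 / 34673 = 2.41

2.41


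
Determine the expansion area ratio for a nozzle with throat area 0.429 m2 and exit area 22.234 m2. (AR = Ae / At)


AR = 22.234 / 0.429 = 51.8

51.8


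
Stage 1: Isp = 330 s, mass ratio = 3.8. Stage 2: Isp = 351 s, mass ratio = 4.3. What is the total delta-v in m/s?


dV1 = 330 * 9.81 * ln(3.8) = 4321.8 m/s
dV2 = 351 * 9.81 * ln(4.3) = 5022.5 m/s
Total dV = 4321.8 + 5022.5 = 9344.3 m/s ~ 9344 m/s

9344 m/s


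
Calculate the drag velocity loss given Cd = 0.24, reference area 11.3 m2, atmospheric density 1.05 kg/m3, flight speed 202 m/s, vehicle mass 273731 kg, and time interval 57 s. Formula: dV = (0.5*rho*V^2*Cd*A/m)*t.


D = 0.5 * 1.05 * 202^2 * 0.24 * 11.3 = 58096.74 N
a = 58096.74 / 273731 = 0.2122 m/s2
dV = 0.2122 * 57 = 12.1 m/s

12.1 m/s


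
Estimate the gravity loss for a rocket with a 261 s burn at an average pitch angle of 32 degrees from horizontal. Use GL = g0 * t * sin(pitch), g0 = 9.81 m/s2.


GL = 9.81 * 261 * sin(32 deg) = 1357 m/s

1357 m/s


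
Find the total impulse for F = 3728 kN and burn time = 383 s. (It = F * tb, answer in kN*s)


It = 3728 * 383 = 1427824 kN*s

1427824 kN*s


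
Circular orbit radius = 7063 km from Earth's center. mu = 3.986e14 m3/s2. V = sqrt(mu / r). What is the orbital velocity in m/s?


V = sqrt(3.986e14 / 7063000) = 7512 m/s

7512 m/s


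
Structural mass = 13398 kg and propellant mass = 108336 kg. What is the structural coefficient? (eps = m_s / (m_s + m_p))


eps = 13398 / (13398 + 108336) = 0.1101

0.1101


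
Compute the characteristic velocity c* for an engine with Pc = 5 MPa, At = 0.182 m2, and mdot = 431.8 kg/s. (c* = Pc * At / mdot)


c* = 5e6 * 0.182 / 431.8 = 2107 m/s

2107 m/s


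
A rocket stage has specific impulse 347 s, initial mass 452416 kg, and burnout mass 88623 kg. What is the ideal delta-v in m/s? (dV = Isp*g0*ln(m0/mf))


Ve = 347 * 9.81 = 3404.07 m/s
dV = 3404.07 * ln(452416/88623) = 5549 m/s

5549 m/s


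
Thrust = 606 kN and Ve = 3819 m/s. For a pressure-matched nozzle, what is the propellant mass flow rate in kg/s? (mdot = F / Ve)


mdot = F / Ve = 606000 / 3819 = 158.7 kg/s

158.7 kg/s


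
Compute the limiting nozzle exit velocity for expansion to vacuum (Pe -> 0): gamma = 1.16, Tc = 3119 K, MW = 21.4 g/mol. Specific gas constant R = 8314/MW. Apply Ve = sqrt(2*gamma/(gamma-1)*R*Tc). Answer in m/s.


R = 8314 / 21.4 = 388.5 J/(kg.K)
Ve = sqrt(2 * 1.16 / (1.16 - 1) * 388.5 * 3119) = 4192 m/s

4192 m/s
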